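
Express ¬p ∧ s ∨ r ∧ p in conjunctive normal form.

(¬p ∨ r) ∧ (s ∨ r) ∧ (s ∨ p)

¬p ∧ s ∨ r ∧ p
≡ (¬p ∨ r) ∧ (¬p ∨ p) ∧ (s ∨ r) ∧ (s ∨ p)   [distribute ∨ over ∧]
≡ (¬p ∨ r) ∧ (s ∨ r) ∧ (s ∨ p)   [simplify]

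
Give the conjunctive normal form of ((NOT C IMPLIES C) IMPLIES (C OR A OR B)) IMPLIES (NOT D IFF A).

((NOT C IMPLIES C) IMPLIES (C OR A OR B)) IMPLIES (NOT D IFF A)
= NOT ((NOT C IMPLIES C) IMPLIES (C OR A OR B)) OR (NOT D IFF A)   [eliminate IMPLIES]
= NOT (NOT (NOT C IMPLIES C) OR C OR A OR B) OR (NOT D IFF A)   [eliminate IMPLIES]
= NOT (NOT (NOT NOT C OR C) OR C OR A OR B) OR (NOT D IFF A)   [eliminate IMPLIES]
= NOT (NOT (NOT NOT C OR C) OR C OR A OR B) OR ((NOT D IMPLIES A) AND (A IMPLIES NOT D))   [eliminate IFF]
= NOT (NOT (NOT NOT C OR C) OR C OR A OR B) OR ((NOT NOT D OR A) AND (A IMPLIES NOT D))   [eliminate IMPLIES]
= NOT (NOT (NOT NOT C OR C) OR C OR A OR B) OR ((NOT NOT D OR A) AND (NOT A OR NOT D))   [eliminate IMPLIES]
= (NOT NOT (NOT NOT C OR C) AND NOT C AND NOT A AND NOT B) OR ((NOT NOT D OR A) AND (NOT A OR NOT D))   [De Morgan]
= ((NOT NOT C OR C) AND NOT C AND NOT A AND NOT B) OR ((NOT NOT D OR A) AND (NOT A OR NOT D))   [double negation]
= ((C OR C) AND NOT C AND NOT A AND NOT B) OR ((NOT NOT D OR A) AND (NOT A OR NOT D))   [double negation]
= ((C OR C) AND NOT C AND NOT A AND NOT B) OR ((D OR A) AND (NOT A OR NOT D))   [double negation]
= (C OR C OR D OR A) AND (C OR C OR NOT A OR NOT D) AND (NOT C OR D OR A) AND (NOT C OR NOT A OR NOT D) AND (NOT A OR D OR A) AND (NOT A OR NOT A OR NOT D) AND (NOT B OR D OR A) AND (NOT B OR NOT A OR NOT D)   [distribute OR over AND]
= (C OR D OR A) AND (NOT C OR D OR A) AND (NOT A OR NOT D) AND (NOT B OR D OR A)   [simplify]

(C OR D OR A) AND (NOT C OR D OR A) AND (NOT A OR NOT D) AND (NOT B OR D OR A)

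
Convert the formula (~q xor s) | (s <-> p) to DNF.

(~q & ~s) | (q & s) | (~s & ~p) | (p & s)

(~q xor s) | (s <-> p)
≡ (~q & ~s) | (~~q & s) | (s <-> p)   [expand xor]
≡ (~q & ~s) | (~~q & s) | ((s -> p) & (p -> s))   [eliminate <->]
≡ (~q & ~s) | (~~q & s) | ((~s | p) & (p -> s))   [eliminate ->]
≡ (~q & ~s) | (~~q & s) | ((~s | p) & (~p | s))   [eliminate ->]
≡ (~q & ~s) | (q & s) | ((~s | p) & (~p | s))   [double negation]
≡ (~q & ~s) | (q & s) | (~s & ~p) | (~s & s) | (p & ~p) | (p & s)   [distribute & over |]
≡ (~q & ~s) | (q & s) | (~s & ~p) | (p & s)   [simplify]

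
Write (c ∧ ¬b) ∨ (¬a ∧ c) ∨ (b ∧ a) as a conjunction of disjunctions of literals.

(c ∨ b) ∧ (c ∨ a)

(c ∧ ¬b) ∨ (¬a ∧ c) ∨ (b ∧ a)
= (c ∨ ¬a ∨ b) ∧ (c ∨ ¬a ∨ a) ∧ (c ∨ c ∨ b) ∧ (c ∨ c ∨ a) ∧ (¬b ∨ ¬a ∨ b) ∧ (¬b ∨ ¬a ∨ a) ∧ (¬b ∨ c ∨ b) ∧ (¬b ∨ c ∨ a)   — distribute ∨ over ∧
= (c ∨ b) ∧ (c ∨ a)   — simplify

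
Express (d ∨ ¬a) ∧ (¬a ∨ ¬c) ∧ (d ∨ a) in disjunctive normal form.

(d ∨ ¬a) ∧ (¬a ∨ ¬c) ∧ (d ∨ a)
≡ (d ∧ ¬a ∧ d) ∨ (d ∧ ¬a ∧ a) ∨ (d ∧ ¬c ∧ d) ∨ (d ∧ ¬c ∧ a) ∨ (¬a ∧ ¬a ∧ d) ∨ (¬a ∧ ¬a ∧ a) ∨ (¬a ∧ ¬c ∧ d) ∨ (¬a ∧ ¬c ∧ a)   [distribute ∧ over ∨]
≡ (d ∧ ¬a) ∨ (d ∧ ¬c)   [simplify]

(d ∧ ¬a) ∨ (d ∧ ¬c)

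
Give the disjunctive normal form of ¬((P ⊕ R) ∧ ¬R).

¬((P ⊕ R) ∧ ¬R)
= ¬(((P ∧ ¬R) ∨ (¬P ∧ R)) ∧ ¬R)
= ¬((P ∧ ¬R) ∨ (¬P ∧ R)) ∨ ¬¬R
= (¬(P ∧ ¬R) ∧ ¬(¬P ∧ R)) ∨ ¬¬R
= ((¬P ∨ ¬¬R) ∧ ¬(¬P ∧ R)) ∨ ¬¬R
= ((¬P ∨ R) ∧ ¬(¬P ∧ R)) ∨ ¬¬R
= ((¬P ∨ R) ∧ (¬¬P ∨ ¬R)) ∨ ¬¬R
= ((¬P ∨ R) ∧ (P ∨ ¬R)) ∨ ¬¬R
= ((¬P ∨ R) ∧ (P ∨ ¬R)) ∨ R
= (¬P ∧ P) ∨ (¬P ∧ ¬R) ∨ (R ∧ P) ∨ (R ∧ ¬R) ∨ R
= (¬P ∧ ¬R) ∨ R

(¬P ∧ ¬R) ∨ R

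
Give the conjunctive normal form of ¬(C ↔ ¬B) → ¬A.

(¬C ∨ ¬B ∨ ¬A) ∧ (B ∨ C ∨ ¬A)

¬(C ↔ ¬B) → ¬A
⇔ ¬¬(C ↔ ¬B) ∨ ¬A   [eliminate →]
⇔ ¬¬((C → ¬B) ∧ (¬B → C)) ∨ ¬A   [eliminate ↔]
⇔ ¬¬((¬C ∨ ¬B) ∧ (¬B → C)) ∨ ¬A   [eliminate →]
⇔ ¬¬((¬C ∨ ¬B) ∧ (¬¬B ∨ C)) ∨ ¬A   [eliminate →]
⇔ ((¬C ∨ ¬B) ∧ (¬¬B ∨ C)) ∨ ¬A   [double negation]
⇔ ((¬C ∨ ¬B) ∧ (B ∨ C)) ∨ ¬A   [double negation]
⇔ (¬C ∨ ¬B ∨ ¬A) ∧ (B ∨ C ∨ ¬A)   [distribute ∨ over ∧]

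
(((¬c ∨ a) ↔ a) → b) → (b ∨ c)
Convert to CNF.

(((¬c ∨ a) ↔ a) → b) → (b ∨ c)
≡ ¬(((¬c ∨ a) ↔ a) → b) ∨ b ∨ c   [eliminate →]
≡ ¬(¬((¬c ∨ a) ↔ a) ∨ b) ∨ b ∨ c   [eliminate →]
≡ ¬(¬(((¬c ∨ a) → a) ∧ (a → (¬c ∨ a))) ∨ b) ∨ b ∨ c   [eliminate ↔]
≡ ¬(¬((¬(¬c ∨ a) ∨ a) ∧ (a → (¬c ∨ a))) ∨ b) ∨ b ∨ c   [eliminate →]
≡ ¬(¬((¬(¬c ∨ a) ∨ a) ∧ (¬a ∨ ¬c ∨ a)) ∨ b) ∨ b ∨ c   [eliminate →]
≡ (¬¬((¬(¬c ∨ a) ∨ a) ∧ (¬a ∨ ¬c ∨ a)) ∧ ¬b) ∨ b ∨ c   [De Morgan]
≡ ((¬(¬c ∨ a) ∨ a) ∧ (¬a ∨ ¬c ∨ a) ∧ ¬b) ∨ b ∨ c   [double negation]
≡ (((¬¬c ∧ ¬a) ∨ a) ∧ (¬a ∨ ¬c ∨ a) ∧ ¬b) ∨ b ∨ c   [De Morgan]
≡ (((c ∧ ¬a) ∨ a) ∧ (¬a ∨ ¬c ∨ a) ∧ ¬b) ∨ b ∨ c   [double negation]
≡ (c ∨ a ∨ b ∨ c) ∧ (¬a ∨ a ∨ b ∨ c) ∧ (¬a ∨ ¬c ∨ a ∨ b ∨ c) ∧ (¬b ∨ b ∨ c)   [distribute ∨ over ∧]
≡ c ∨ a ∨ b   [simplify]

c ∨ a ∨ b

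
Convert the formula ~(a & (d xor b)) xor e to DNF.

(~a & ~e) | (~d & ~b & ~e) | (b & d & ~e) | (a & d & ~b & e) | (a & ~d & b & e)

~(a & (d xor b)) xor e
= (~(a & (d xor b)) & ~e) | (~~(a & (d xor b)) & e)   [expand xor]
= (~(a & ((d & ~b) | (~d & b))) & ~e) | (~~(a & (d xor b)) & e)   [expand xor]
= (~(a & ((d & ~b) | (~d & b))) & ~e) | (~~(a & ((d & ~b) | (~d & b))) & e)   [expand xor]
= ((~a | ~((d & ~b) | (~d & b))) & ~e) | (~~(a & ((d & ~b) | (~d & b))) & e)   [De Morgan]
= ((~a | (~(d & ~b) & ~(~d & b))) & ~e) | (~~(a & ((d & ~b) | (~d & b))) & e)   [De Morgan]
= ((~a | ((~d | ~~b) & ~(~d & b))) & ~e) | (~~(a & ((d & ~b) | (~d & b))) & e)   [De Morgan]
= ((~a | ((~d | b) & ~(~d & b))) & ~e) | (~~(a & ((d & ~b) | (~d & b))) & e)   [double negation]
= ((~a | ((~d | b) & (~~d | ~b))) & ~e) | (~~(a & ((d & ~b) | (~d & b))) & e)   [De Morgan]
= ((~a | ((~d | b) & (d | ~b))) & ~e) | (~~(a & ((d & ~b) | (~d & b))) & e)   [double negation]
= ((~a | ((~d | b) & (d | ~b))) & ~e) | (a & ((d & ~b) | (~d & b)) & e)   [double negation]
= (~a & ~e) | (~d & d & ~e) | (~d & ~b & ~e) | (b & d & ~e) | (b & ~b & ~e) | (a & d & ~b & e) | (a & ~d & b & e)   [distribute & over |]
= (~a & ~e) | (~d & ~b & ~e) | (b & d & ~e) | (a & d & ~b & e) | (a & ~d & b & e)   [simplify]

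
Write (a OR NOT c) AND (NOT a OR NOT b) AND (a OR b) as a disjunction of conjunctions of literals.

(a OR NOT c) AND (NOT a OR NOT b) AND (a OR b)
= (a AND NOT a AND a) OR (a AND NOT a AND b) OR (a AND NOT b AND a) OR (a AND NOT b AND b) OR (NOT c AND NOT a AND a) OR (NOT c AND NOT a AND b) OR (NOT c AND NOT b AND a) OR (NOT c AND NOT b AND b)   [distribute AND over OR]
= (a AND NOT b) OR (NOT c AND NOT a AND b)   [simplify]

(a AND NOT b) OR (NOT c AND NOT a AND b)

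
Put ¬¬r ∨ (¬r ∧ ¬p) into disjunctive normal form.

r ∨ (¬r ∧ ¬p)

¬¬r ∨ (¬r ∧ ¬p)
≡ r ∨ (¬r ∧ ¬p)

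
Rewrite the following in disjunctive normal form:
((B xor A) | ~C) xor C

~C | (~B & ~A & C) | (A & B & C)

((B xor A) | ~C) xor C
≡ (((B xor A) | ~C) & ~C) | (~((B xor A) | ~C) & C)   [expand xor]
≡ (((B & ~A) | (~B & A) | ~C) & ~C) | (~((B xor A) | ~C) & C)   [expand xor]
≡ (((B & ~A) | (~B & A) | ~C) & ~C) | (~((B & ~A) | (~B & A) | ~C) & C)   [expand xor]
≡ (((B & ~A) | (~B & A) | ~C) & ~C) | (~(B & ~A) & ~(~B & A) & ~~C & C)   [De Morgan]
≡ (((B & ~A) | (~B & A) | ~C) & ~C) | ((~B | ~~A) & ~(~B & A) & ~~C & C)   [De Morgan]
≡ (((B & ~A) | (~B & A) | ~C) & ~C) | ((~B | A) & ~(~B & A) & ~~C & C)   [double negation]
≡ (((B & ~A) | (~B & A) | ~C) & ~C) | ((~B | A) & (~~B | ~A) & ~~C & C)   [De Morgan]
≡ (((B & ~A) | (~B & A) | ~C) & ~C) | ((~B | A) & (B | ~A) & ~~C & C)   [double negation]
≡ (((B & ~A) | (~B & A) | ~C) & ~C) | ((~B | A) & (B | ~A) & C & C)   [double negation]
≡ (B & ~A & ~C) | (~B & A & ~C) | (~C & ~C) | (~B & B & C & C) | (~B & ~A & C & C) | (A & B & C & C) | (A & ~A & C & C)   [distribute & over |]
≡ ~C | (~B & ~A & C) | (A & B & C)   [simplify]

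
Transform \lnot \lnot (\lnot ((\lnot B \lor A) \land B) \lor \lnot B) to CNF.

\lnot A \lor \lnot B

\lnot \lnot (\lnot ((\lnot B \lor A) \land B) \lor \lnot B)
⇔ \lnot ((\lnot B \lor A) \land B) \lor \lnot B   [double negation]
⇔ \lnot (\lnot B \lor A) \lor \lnot B \lor \lnot B   [De Morgan]
⇔ (\lnot \lnot B \land \lnot A) \lor \lnot B \lor \lnot B   [De Morgan]
⇔ (B \land \lnot A) \lor \lnot B \lor \lnot B   [double negation]
⇔ (B \lor \lnot B \lor \lnot B) \land (\lnot A \lor \lnot B \lor \lnot B)   [distribute \lor over \land]
⇔ \lnot A \lor \lnot B   [simplify]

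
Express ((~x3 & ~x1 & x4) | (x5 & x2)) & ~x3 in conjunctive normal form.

(~x1 | x5) & (~x1 | x2) & (x4 | x5) & (x4 | x2) & ~x3

((~x3 & ~x1 & x4) | (x5 & x2)) & ~x3
≡ (~x3 | x5) & (~x3 | x2) & (~x1 | x5) & (~x1 | x2) & (x4 | x5) & (x4 | x2) & ~x3   — distribute | over &
≡ (~x1 | x5) & (~x1 | x2) & (x4 | x5) & (x4 | x2) & ~x3   — simplify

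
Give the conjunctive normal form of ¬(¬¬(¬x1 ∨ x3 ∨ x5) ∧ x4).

(x1 ∨ ¬x4) ∧ (¬x3 ∨ ¬x4) ∧ (¬x5 ∨ ¬x4)

¬(¬¬(¬x1 ∨ x3 ∨ x5) ∧ x4)
≡ ¬¬¬(¬x1 ∨ x3 ∨ x5) ∨ ¬x4
≡ ¬(¬x1 ∨ x3 ∨ x5) ∨ ¬x4
≡ (¬¬x1 ∧ ¬x3 ∧ ¬x5) ∨ ¬x4
≡ (x1 ∧ ¬x3 ∧ ¬x5) ∨ ¬x4
≡ (x1 ∨ ¬x4) ∧ (¬x3 ∨ ¬x4) ∧ (¬x5 ∨ ¬x4)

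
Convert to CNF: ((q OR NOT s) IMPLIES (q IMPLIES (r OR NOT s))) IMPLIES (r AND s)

((q OR NOT s) IMPLIES (q IMPLIES (r OR NOT s))) IMPLIES (r AND s)
= NOT ((q OR NOT s) IMPLIES (q IMPLIES (r OR NOT s))) OR (r AND s)
= NOT (NOT (q OR NOT s) OR (q IMPLIES (r OR NOT s))) OR (r AND s)
= NOT (NOT (q OR NOT s) OR NOT q OR r OR NOT s) OR (r AND s)
= (NOT NOT (q OR NOT s) AND NOT NOT q AND NOT r AND NOT NOT s) OR (r AND s)
= ((q OR NOT s) AND NOT NOT q AND NOT r AND NOT NOT s) OR (r AND s)
= ((q OR NOT s) AND q AND NOT r AND NOT NOT s) OR (r AND s)
= ((q OR NOT s) AND q AND NOT r AND s) OR (r AND s)
= (q OR NOT s OR r) AND (q OR NOT s OR s) AND (q OR r) AND (q OR s) AND (NOT r OR r) AND (NOT r OR s) AND (s OR r) AND (s OR s)
= (q OR r) AND s

(q OR r) AND s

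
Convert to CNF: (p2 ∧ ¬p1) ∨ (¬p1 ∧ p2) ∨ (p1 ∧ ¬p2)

(p2 ∧ ¬p1) ∨ (¬p1 ∧ p2) ∨ (p1 ∧ ¬p2)
≡ (p2 ∨ ¬p1 ∨ p1) ∧ (p2 ∨ ¬p1 ∨ ¬p2) ∧ (p2 ∨ p2 ∨ p1) ∧ (p2 ∨ p2 ∨ ¬p2) ∧ (¬p1 ∨ ¬p1 ∨ p1) ∧ (¬p1 ∨ ¬p1 ∨ ¬p2) ∧ (¬p1 ∨ p2 ∨ p1) ∧ (¬p1 ∨ p2 ∨ ¬p2)
≡ (p2 ∨ p1) ∧ (¬p1 ∨ ¬p2)

(p2 ∨ p1) ∧ (¬p1 ∨ ¬p2)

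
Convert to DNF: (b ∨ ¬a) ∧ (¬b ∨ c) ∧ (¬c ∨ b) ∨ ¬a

b ∧ c ∨ ¬a

(b ∨ ¬a) ∧ (¬b ∨ c) ∧ (¬c ∨ b) ∨ ¬a
= b ∧ ¬b ∧ ¬c ∨ b ∧ ¬b ∧ b ∨ b ∧ c ∧ ¬c ∨ b ∧ c ∧ b ∨ ¬a ∧ ¬b ∧ ¬c ∨ ¬a ∧ ¬b ∧ b ∨ ¬a ∧ c ∧ ¬c ∨ ¬a ∧ c ∧ b ∨ ¬a
= b ∧ c ∨ ¬a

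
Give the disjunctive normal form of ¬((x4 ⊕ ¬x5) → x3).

(x4 ∧ x5 ∧ ¬x3) ∨ (¬x4 ∧ ¬x5 ∧ ¬x3)

¬((x4 ⊕ ¬x5) → x3)
≡ ¬(¬(x4 ⊕ ¬x5) ∨ x3)   [eliminate →]
≡ ¬(¬((x4 ∧ ¬¬x5) ∨ (¬x4 ∧ ¬x5)) ∨ x3)   [expand ⊕]
≡ ¬¬((x4 ∧ ¬¬x5) ∨ (¬x4 ∧ ¬x5)) ∧ ¬x3   [De Morgan]
≡ ((x4 ∧ ¬¬x5) ∨ (¬x4 ∧ ¬x5)) ∧ ¬x3   [double negation]
≡ ((x4 ∧ x5) ∨ (¬x4 ∧ ¬x5)) ∧ ¬x3   [double negation]
≡ (x4 ∧ x5 ∧ ¬x3) ∨ (¬x4 ∧ ¬x5 ∧ ¬x3)   [distribute ∧ over ∨]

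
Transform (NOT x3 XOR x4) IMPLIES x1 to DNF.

(NOT x3 XOR x4) IMPLIES x1
⇔ NOT (NOT x3 XOR x4) OR x1   — eliminate IMPLIES
⇔ NOT ((NOT x3 AND NOT x4) OR (NOT NOT x3 AND x4)) OR x1   — expand XOR
⇔ (NOT (NOT x3 AND NOT x4) AND NOT (NOT NOT x3 AND x4)) OR x1   — De Morgan
⇔ ((NOT NOT x3 OR NOT NOT x4) AND NOT (NOT NOT x3 AND x4)) OR x1   — De Morgan
⇔ ((x3 OR NOT NOT x4) AND NOT (NOT NOT x3 AND x4)) OR x1   — double negation
⇔ ((x3 OR x4) AND NOT (NOT NOT x3 AND x4)) OR x1   — double negation
⇔ ((x3 OR x4) AND (NOT NOT NOT x3 OR NOT x4)) OR x1   — De Morgan
⇔ ((x3 OR x4) AND (NOT x3 OR NOT x4)) OR x1   — double negation
⇔ (x3 AND NOT x3) OR (x3 AND NOT x4) OR (x4 AND NOT x3) OR (x4 AND NOT x4) OR x1   — distribute AND over OR
⇔ (x3 AND NOT x4) OR (x4 AND NOT x3) OR x1   — simplify

(x3 AND NOT x4) OR (x4 AND NOT x3) OR x1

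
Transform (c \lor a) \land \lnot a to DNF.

c \land \lnot a

(c \lor a) \land \lnot a
≡ (c \land \lnot a) \lor (a \land \lnot a)   — distribute \land over \lor
≡ c \land \lnot a   — simplify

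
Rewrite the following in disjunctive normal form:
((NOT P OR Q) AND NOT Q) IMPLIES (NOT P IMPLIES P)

((NOT P OR Q) AND NOT Q) IMPLIES (NOT P IMPLIES P)
⇔ NOT ((NOT P OR Q) AND NOT Q) OR (NOT P IMPLIES P)
⇔ NOT ((NOT P OR Q) AND NOT Q) OR NOT NOT P OR P
⇔ NOT (NOT P OR Q) OR NOT NOT Q OR NOT NOT P OR P
⇔ (NOT NOT P AND NOT Q) OR NOT NOT Q OR NOT NOT P OR P
⇔ (P AND NOT Q) OR NOT NOT Q OR NOT NOT P OR P
⇔ (P AND NOT Q) OR Q OR NOT NOT P OR P
⇔ (P AND NOT Q) OR Q OR P OR P
⇔ Q OR P

Q OR P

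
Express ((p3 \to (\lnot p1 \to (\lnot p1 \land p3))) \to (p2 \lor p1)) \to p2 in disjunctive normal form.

(\lnot p3 \land \lnot p2 \land \lnot p1) \lor (\lnot p1 \land p3 \land \lnot p2) \lor p2

((p3 \to (\lnot p1 \to (\lnot p1 \land p3))) \to (p2 \lor p1)) \to p2
⇔ \lnot ((p3 \to (\lnot p1 \to (\lnot p1 \land p3))) \to (p2 \lor p1)) \lor p2   (eliminate \to)
⇔ \lnot (\lnot (p3 \to (\lnot p1 \to (\lnot p1 \land p3))) \lor p2 \lor p1) \lor p2   (eliminate \to)
⇔ \lnot (\lnot (\lnot p3 \lor (\lnot p1 \to (\lnot p1 \land p3))) \lor p2 \lor p1) \lor p2   (eliminate \to)
⇔ \lnot (\lnot (\lnot p3 \lor \lnot \lnot p1 \lor (\lnot p1 \land p3)) \lor p2 \lor p1) \lor p2   (eliminate \to)
⇔ (\lnot \lnot (\lnot p3 \lor \lnot \lnot p1 \lor (\lnot p1 \land p3)) \land \lnot p2 \land \lnot p1) \lor p2   (De Morgan)
⇔ ((\lnot p3 \lor \lnot \lnot p1 \lor (\lnot p1 \land p3)) \land \lnot p2 \land \lnot p1) \lor p2   (double negation)
⇔ ((\lnot p3 \lor p1 \lor (\lnot p1 \land p3)) \land \lnot p2 \land \lnot p1) \lor p2   (double negation)
⇔ (\lnot p3 \land \lnot p2 \land \lnot p1) \lor (p1 \land \lnot p2 \land \lnot p1) \lor (\lnot p1 \land p3 \land \lnot p2 \land \lnot p1) \lor p2   (distribute \land over \lor)
⇔ (\lnot p3 \land \lnot p2 \land \lnot p1) \lor (\lnot p1 \land p3 \land \lnot p2) \lor p2   (simplify)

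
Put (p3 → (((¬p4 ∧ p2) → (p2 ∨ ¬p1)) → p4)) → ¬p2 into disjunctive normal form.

(p3 → (((¬p4 ∧ p2) → (p2 ∨ ¬p1)) → p4)) → ¬p2
⇔ ¬(p3 → (((¬p4 ∧ p2) → (p2 ∨ ¬p1)) → p4)) ∨ ¬p2   [eliminate →]
⇔ ¬(¬p3 ∨ (((¬p4 ∧ p2) → (p2 ∨ ¬p1)) → p4)) ∨ ¬p2   [eliminate →]
⇔ ¬(¬p3 ∨ ¬((¬p4 ∧ p2) → (p2 ∨ ¬p1)) ∨ p4) ∨ ¬p2   [eliminate →]
⇔ ¬(¬p3 ∨ ¬(¬(¬p4 ∧ p2) ∨ p2 ∨ ¬p1) ∨ p4) ∨ ¬p2   [eliminate →]
⇔ (¬¬p3 ∧ ¬¬(¬(¬p4 ∧ p2) ∨ p2 ∨ ¬p1) ∧ ¬p4) ∨ ¬p2   [De Morgan]
⇔ (p3 ∧ ¬¬(¬(¬p4 ∧ p2) ∨ p2 ∨ ¬p1) ∧ ¬p4) ∨ ¬p2   [double negation]
⇔ (p3 ∧ (¬(¬p4 ∧ p2) ∨ p2 ∨ ¬p1) ∧ ¬p4) ∨ ¬p2   [double negation]
⇔ (p3 ∧ (¬¬p4 ∨ ¬p2 ∨ p2 ∨ ¬p1) ∧ ¬p4) ∨ ¬p2   [De Morgan]
⇔ (p3 ∧ (p4 ∨ ¬p2 ∨ p2 ∨ ¬p1) ∧ ¬p4) ∨ ¬p2   [double negation]
⇔ (p3 ∧ p4 ∧ ¬p4) ∨ (p3 ∧ ¬p2 ∧ ¬p4) ∨ (p3 ∧ p2 ∧ ¬p4) ∨ (p3 ∧ ¬p1 ∧ ¬p4) ∨ ¬p2   [distribute ∧ over ∨]
⇔ (p3 ∧ p2 ∧ ¬p4) ∨ (p3 ∧ ¬p1 ∧ ¬p4) ∨ ¬p2   [simplify]

(p3 ∧ p2 ∧ ¬p4) ∨ (p3 ∧ ¬p1 ∧ ¬p4) ∨ ¬p2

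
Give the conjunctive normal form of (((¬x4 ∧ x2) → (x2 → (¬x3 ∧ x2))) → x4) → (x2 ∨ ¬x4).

¬x4 ∨ x2

(((¬x4 ∧ x2) → (x2 → (¬x3 ∧ x2))) → x4) → (x2 ∨ ¬x4)
≡ ¬(((¬x4 ∧ x2) → (x2 → (¬x3 ∧ x2))) → x4) ∨ x2 ∨ ¬x4   — eliminate →
≡ ¬(¬((¬x4 ∧ x2) → (x2 → (¬x3 ∧ x2))) ∨ x4) ∨ x2 ∨ ¬x4   — eliminate →
≡ ¬(¬(¬(¬x4 ∧ x2) ∨ (x2 → (¬x3 ∧ x2))) ∨ x4) ∨ x2 ∨ ¬x4   — eliminate →
≡ ¬(¬(¬(¬x4 ∧ x2) ∨ ¬x2 ∨ (¬x3 ∧ x2)) ∨ x4) ∨ x2 ∨ ¬x4   — eliminate →
≡ (¬¬(¬(¬x4 ∧ x2) ∨ ¬x2 ∨ (¬x3 ∧ x2)) ∧ ¬x4) ∨ x2 ∨ ¬x4   — De Morgan
≡ ((¬(¬x4 ∧ x2) ∨ ¬x2 ∨ (¬x3 ∧ x2)) ∧ ¬x4) ∨ x2 ∨ ¬x4   — double negation
≡ ((¬¬x4 ∨ ¬x2 ∨ ¬x2 ∨ (¬x3 ∧ x2)) ∧ ¬x4) ∨ x2 ∨ ¬x4   — De Morgan
≡ ((x4 ∨ ¬x2 ∨ ¬x2 ∨ (¬x3 ∧ x2)) ∧ ¬x4) ∨ x2 ∨ ¬x4   — double negation
≡ (x4 ∨ ¬x2 ∨ ¬x2 ∨ ¬x3 ∨ x2 ∨ ¬x4) ∧ (x4 ∨ ¬x2 ∨ ¬x2 ∨ x2 ∨ x2 ∨ ¬x4) ∧ (¬x4 ∨ x2 ∨ ¬x4)   — distribute ∨ over ∧
≡ ¬x4 ∨ x2   — simplify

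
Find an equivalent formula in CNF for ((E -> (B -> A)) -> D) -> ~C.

((E -> (B -> A)) -> D) -> ~C
⇔ ~((E -> (B -> A)) -> D) | ~C   — eliminate ->
⇔ ~(~(E -> (B -> A)) | D) | ~C   — eliminate ->
⇔ ~(~(~E | (B -> A)) | D) | ~C   — eliminate ->
⇔ ~(~(~E | ~B | A) | D) | ~C   — eliminate ->
⇔ (~~(~E | ~B | A) & ~D) | ~C   — De Morgan
⇔ ((~E | ~B | A) & ~D) | ~C   — double negation
⇔ (~E | ~B | A | ~C) & (~D | ~C)   — distribute | over &

(~E | ~B | A | ~C) & (~D | ~C)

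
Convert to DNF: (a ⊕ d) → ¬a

(d ∧ a) ∨ ¬a

(a ⊕ d) → ¬a
≡ ¬(a ⊕ d) ∨ ¬a   — eliminate →
≡ ¬((a ∧ ¬d) ∨ (¬a ∧ d)) ∨ ¬a   — expand ⊕
≡ (¬(a ∧ ¬d) ∧ ¬(¬a ∧ d)) ∨ ¬a   — De Morgan
≡ ((¬a ∨ ¬¬d) ∧ ¬(¬a ∧ d)) ∨ ¬a   — De Morgan
≡ ((¬a ∨ d) ∧ ¬(¬a ∧ d)) ∨ ¬a   — double negation
≡ ((¬a ∨ d) ∧ (¬¬a ∨ ¬d)) ∨ ¬a   — De Morgan
≡ ((¬a ∨ d) ∧ (a ∨ ¬d)) ∨ ¬a   — double negation
≡ (¬a ∧ a) ∨ (¬a ∧ ¬d) ∨ (d ∧ a) ∨ (d ∧ ¬d) ∨ ¬a   — distribute ∧ over ∨
≡ (d ∧ a) ∨ ¬a   — simplify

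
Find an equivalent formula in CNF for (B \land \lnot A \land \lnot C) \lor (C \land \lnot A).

(B \land \lnot A \land \lnot C) \lor (C \land \lnot A)
⇔ (B \lor C) \land (B \lor \lnot A) \land (\lnot A \lor C) \land (\lnot A \lor \lnot A) \land (\lnot C \lor C) \land (\lnot C \lor \lnot A)   [distribute \lor over \land]
⇔ (B \lor C) \land \lnot A   [simplify]

(B \lor C) \land \lnot A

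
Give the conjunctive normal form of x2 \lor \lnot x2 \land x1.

x2 \lor x1

x2 \lor \lnot x2 \land x1
⇔ (x2 \lor \lnot x2) \land (x2 \lor x1)   — distribute \lor over \land
⇔ x2 \lor x1   — simplify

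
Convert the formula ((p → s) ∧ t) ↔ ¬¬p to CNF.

((p → s) ∧ t) ↔ ¬¬p
≡ (((p → s) ∧ t) → ¬¬p) ∧ (¬¬p → ((p → s) ∧ t))   — eliminate ↔
≡ (¬((p → s) ∧ t) ∨ ¬¬p) ∧ (¬¬p → ((p → s) ∧ t))   — eliminate →
≡ (¬((¬p ∨ s) ∧ t) ∨ ¬¬p) ∧ (¬¬p → ((p → s) ∧ t))   — eliminate →
≡ (¬((¬p ∨ s) ∧ t) ∨ ¬¬p) ∧ (¬¬¬p ∨ ((p → s) ∧ t))   — eliminate →
≡ (¬((¬p ∨ s) ∧ t) ∨ ¬¬p) ∧ (¬¬¬p ∨ ((¬p ∨ s) ∧ t))   — eliminate →
≡ (¬(¬p ∨ s) ∨ ¬t ∨ ¬¬p) ∧ (¬¬¬p ∨ ((¬p ∨ s) ∧ t))   — De Morgan
≡ ((¬¬p ∧ ¬s) ∨ ¬t ∨ ¬¬p) ∧ (¬¬¬p ∨ ((¬p ∨ s) ∧ t))   — De Morgan
≡ ((p ∧ ¬s) ∨ ¬t ∨ ¬¬p) ∧ (¬¬¬p ∨ ((¬p ∨ s) ∧ t))   — double negation
≡ ((p ∧ ¬s) ∨ ¬t ∨ p) ∧ (¬¬¬p ∨ ((¬p ∨ s) ∧ t))   — double negation
≡ ((p ∧ ¬s) ∨ ¬t ∨ p) ∧ (¬p ∨ ((¬p ∨ s) ∧ t))   — double negation
≡ (p ∨ ¬t ∨ p) ∧ (¬s ∨ ¬t ∨ p) ∧ (¬p ∨ ¬p ∨ s) ∧ (¬p ∨ t)   — distribute ∨ over ∧
≡ (p ∨ ¬t) ∧ (¬p ∨ s) ∧ (¬p ∨ t)   — simplify

(p ∨ ¬t) ∧ (¬p ∨ s) ∧ (¬p ∨ t)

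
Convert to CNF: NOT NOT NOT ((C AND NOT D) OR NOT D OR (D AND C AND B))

NOT NOT NOT ((C AND NOT D) OR NOT D OR (D AND C AND B))
= NOT ((C AND NOT D) OR NOT D OR (D AND C AND B))   [double negation]
= NOT (C AND NOT D) AND NOT NOT D AND NOT (D AND C AND B)   [De Morgan]
= (NOT C OR NOT NOT D) AND NOT NOT D AND NOT (D AND C AND B)   [De Morgan]
= (NOT C OR D) AND NOT NOT D AND NOT (D AND C AND B)   [double negation]
= (NOT C OR D) AND D AND NOT (D AND C AND B)   [double negation]
= (NOT C OR D) AND D AND (NOT D OR NOT C OR NOT B)   [De Morgan]
= D AND (NOT D OR NOT C OR NOT B)   [simplify]

D AND (NOT D OR NOT C OR NOT B)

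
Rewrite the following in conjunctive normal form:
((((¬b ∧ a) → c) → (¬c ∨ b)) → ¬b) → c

((((¬b ∧ a) → c) → (¬c ∨ b)) → ¬b) → c
= ¬((((¬b ∧ a) → c) → (¬c ∨ b)) → ¬b) ∨ c   [eliminate →]
= ¬(¬(((¬b ∧ a) → c) → (¬c ∨ b)) ∨ ¬b) ∨ c   [eliminate →]
= ¬(¬(¬((¬b ∧ a) → c) ∨ ¬c ∨ b) ∨ ¬b) ∨ c   [eliminate →]
= ¬(¬(¬(¬(¬b ∧ a) ∨ c) ∨ ¬c ∨ b) ∨ ¬b) ∨ c   [eliminate →]
= (¬¬(¬(¬(¬b ∧ a) ∨ c) ∨ ¬c ∨ b) ∧ ¬¬b) ∨ c   [De Morgan]
= ((¬(¬(¬b ∧ a) ∨ c) ∨ ¬c ∨ b) ∧ ¬¬b) ∨ c   [double negation]
= (((¬¬(¬b ∧ a) ∧ ¬c) ∨ ¬c ∨ b) ∧ ¬¬b) ∨ c   [De Morgan]
= (((¬b ∧ a ∧ ¬c) ∨ ¬c ∨ b) ∧ ¬¬b) ∨ c   [double negation]
= (((¬b ∧ a ∧ ¬c) ∨ ¬c ∨ b) ∧ b) ∨ c   [double negation]
= (¬b ∨ ¬c ∨ b ∨ c) ∧ (a ∨ ¬c ∨ b ∨ c) ∧ (¬c ∨ ¬c ∨ b ∨ c) ∧ (b ∨ c)   [distribute ∨ over ∧]
= b ∨ c   [simplify]

b ∨ c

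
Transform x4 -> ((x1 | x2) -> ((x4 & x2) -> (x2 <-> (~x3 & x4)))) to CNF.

~x4 | ~x2 | ~x3

x4 -> ((x1 | x2) -> ((x4 & x2) -> (x2 <-> (~x3 & x4))))
≡ ~x4 | ((x1 | x2) -> ((x4 & x2) -> (x2 <-> (~x3 & x4))))   [eliminate ->]
≡ ~x4 | ~(x1 | x2) | ((x4 & x2) -> (x2 <-> (~x3 & x4)))   [eliminate ->]
≡ ~x4 | ~(x1 | x2) | ~(x4 & x2) | (x2 <-> (~x3 & x4))   [eliminate ->]
≡ ~x4 | ~(x1 | x2) | ~(x4 & x2) | ((x2 -> (~x3 & x4)) & ((~x3 & x4) -> x2))   [eliminate <->]
≡ ~x4 | ~(x1 | x2) | ~(x4 & x2) | ((~x2 | (~x3 & x4)) & ((~x3 & x4) -> x2))   [eliminate ->]
≡ ~x4 | ~(x1 | x2) | ~(x4 & x2) | ((~x2 | (~x3 & x4)) & (~(~x3 & x4) | x2))   [eliminate ->]
≡ ~x4 | (~x1 & ~x2) | ~(x4 & x2) | ((~x2 | (~x3 & x4)) & (~(~x3 & x4) | x2))   [De Morgan]
≡ ~x4 | (~x1 & ~x2) | ~x4 | ~x2 | ((~x2 | (~x3 & x4)) & (~(~x3 & x4) | x2))   [De Morgan]
≡ ~x4 | (~x1 & ~x2) | ~x4 | ~x2 | ((~x2 | (~x3 & x4)) & (~~x3 | ~x4 | x2))   [De Morgan]
≡ ~x4 | (~x1 & ~x2) | ~x4 | ~x2 | ((~x2 | (~x3 & x4)) & (x3 | ~x4 | x2))   [double negation]
≡ (~x4 | ~x1 | ~x4 | ~x2 | ~x2 | ~x3) & (~x4 | ~x1 | ~x4 | ~x2 | ~x2 | x4) & (~x4 | ~x1 | ~x4 | ~x2 | x3 | ~x4 | x2) & (~x4 | ~x2 | ~x4 | ~x2 | ~x2 | ~x3) & (~x4 | ~x2 | ~x4 | ~x2 | ~x2 | x4) & (~x4 | ~x2 | ~x4 | ~x2 | x3 | ~x4 | x2)   [distribute | over &]
≡ ~x4 | ~x2 | ~x3   [simplify]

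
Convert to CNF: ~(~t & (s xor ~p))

(t | ~s | ~p) & (t | p | s)

~(~t & (s xor ~p))
≡ ~(~t & (s | ~p) & ~(s & ~p))   [expand xor]
≡ ~~t | ~(s | ~p) | ~~(s & ~p)   [De Morgan]
≡ t | ~(s | ~p) | ~~(s & ~p)   [double negation]
≡ t | (~s & ~~p) | ~~(s & ~p)   [De Morgan]
≡ t | (~s & p) | ~~(s & ~p)   [double negation]
≡ t | (~s & p) | (s & ~p)   [double negation]
≡ (t | ~s | s) & (t | ~s | ~p) & (t | p | s) & (t | p | ~p)   [distribute | over &]
≡ (t | ~s | ~p) & (t | p | s)   [simplify]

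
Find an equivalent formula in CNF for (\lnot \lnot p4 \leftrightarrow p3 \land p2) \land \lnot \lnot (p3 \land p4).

(\lnot \lnot p4 \leftrightarrow p3 \land p2) \land \lnot \lnot (p3 \land p4)
= (\lnot \lnot p4 \to p3 \land p2) \land (p3 \land p2 \to \lnot \lnot p4) \land \lnot \lnot (p3 \land p4)   (eliminate \leftrightarrow)
= (\lnot \lnot \lnot p4 \lor p3 \land p2) \land (p3 \land p2 \to \lnot \lnot p4) \land \lnot \lnot (p3 \land p4)   (eliminate \to)
= (\lnot \lnot \lnot p4 \lor p3 \land p2) \land (\lnot (p3 \land p2) \lor \lnot \lnot p4) \land \lnot \lnot (p3 \land p4)   (eliminate \to)
= (\lnot p4 \lor p3 \land p2) \land (\lnot (p3 \land p2) \lor \lnot \lnot p4) \land \lnot \lnot (p3 \land p4)   (double negation)
= (\lnot p4 \lor p3 \land p2) \land (\lnot p3 \lor \lnot p2 \lor \lnot \lnot p4) \land \lnot \lnot (p3 \land p4)   (De Morgan)
= (\lnot p4 \lor p3 \land p2) \land (\lnot p3 \lor \lnot p2 \lor p4) \land \lnot \lnot (p3 \land p4)   (double negation)
= (\lnot p4 \lor p3 \land p2) \land (\lnot p3 \lor \lnot p2 \lor p4) \land p3 \land p4   (double negation)
= (\lnot p4 \lor p3) \land (\lnot p4 \lor p2) \land (\lnot p3 \lor \lnot p2 \lor p4) \land p3 \land p4   (distribute \lor over \land)
= (\lnot p4 \lor p2) \land p3 \land p4   (simplify)

(\lnot p4 \lor p2) \land p3 \land p4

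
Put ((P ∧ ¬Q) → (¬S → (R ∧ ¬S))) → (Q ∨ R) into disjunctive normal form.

((P ∧ ¬Q) → (¬S → (R ∧ ¬S))) → (Q ∨ R)
⇔ ¬((P ∧ ¬Q) → (¬S → (R ∧ ¬S))) ∨ Q ∨ R   [eliminate →]
⇔ ¬(¬(P ∧ ¬Q) ∨ (¬S → (R ∧ ¬S))) ∨ Q ∨ R   [eliminate →]
⇔ ¬(¬(P ∧ ¬Q) ∨ ¬¬S ∨ (R ∧ ¬S)) ∨ Q ∨ R   [eliminate →]
⇔ (¬¬(P ∧ ¬Q) ∧ ¬¬¬S ∧ ¬(R ∧ ¬S)) ∨ Q ∨ R   [De Morgan]
⇔ (P ∧ ¬Q ∧ ¬¬¬S ∧ ¬(R ∧ ¬S)) ∨ Q ∨ R   [double negation]
⇔ (P ∧ ¬Q ∧ ¬S ∧ ¬(R ∧ ¬S)) ∨ Q ∨ R   [double negation]
⇔ (P ∧ ¬Q ∧ ¬S ∧ (¬R ∨ ¬¬S)) ∨ Q ∨ R   [De Morgan]
⇔ (P ∧ ¬Q ∧ ¬S ∧ (¬R ∨ S)) ∨ Q ∨ R   [double negation]
⇔ (P ∧ ¬Q ∧ ¬S ∧ ¬R) ∨ (P ∧ ¬Q ∧ ¬S ∧ S) ∨ Q ∨ R   [distribute ∧ over ∨]
⇔ (P ∧ ¬Q ∧ ¬S ∧ ¬R) ∨ Q ∨ R   [simplify]

(P ∧ ¬Q ∧ ¬S ∧ ¬R) ∨ Q ∨ R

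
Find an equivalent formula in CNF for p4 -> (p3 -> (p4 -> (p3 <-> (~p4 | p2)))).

~p4 | ~p3 | p2

p4 -> (p3 -> (p4 -> (p3 <-> (~p4 | p2))))
= ~p4 | (p3 -> (p4 -> (p3 <-> (~p4 | p2))))   [eliminate ->]
= ~p4 | ~p3 | (p4 -> (p3 <-> (~p4 | p2)))   [eliminate ->]
= ~p4 | ~p3 | ~p4 | (p3 <-> (~p4 | p2))   [eliminate ->]
= ~p4 | ~p3 | ~p4 | ((p3 -> (~p4 | p2)) & ((~p4 | p2) -> p3))   [eliminate <->]
= ~p4 | ~p3 | ~p4 | ((~p3 | ~p4 | p2) & ((~p4 | p2) -> p3))   [eliminate ->]
= ~p4 | ~p3 | ~p4 | ((~p3 | ~p4 | p2) & (~(~p4 | p2) | p3))   [eliminate ->]
= ~p4 | ~p3 | ~p4 | ((~p3 | ~p4 | p2) & ((~~p4 & ~p2) | p3))   [De Morgan]
= ~p4 | ~p3 | ~p4 | ((~p3 | ~p4 | p2) & ((p4 & ~p2) | p3))   [double negation]
= (~p4 | ~p3 | ~p4 | ~p3 | ~p4 | p2) & (~p4 | ~p3 | ~p4 | p4 | p3) & (~p4 | ~p3 | ~p4 | ~p2 | p3)   [distribute | over &]
= ~p4 | ~p3 | p2   [simplify]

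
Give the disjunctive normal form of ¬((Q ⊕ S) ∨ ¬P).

(¬Q ∧ ¬S ∧ P) ∨ (S ∧ Q ∧ P)

¬((Q ⊕ S) ∨ ¬P)
⇔ ¬((Q ∧ ¬S) ∨ (¬Q ∧ S) ∨ ¬P)   [expand ⊕]
⇔ ¬(Q ∧ ¬S) ∧ ¬(¬Q ∧ S) ∧ ¬¬P   [De Morgan]
⇔ (¬Q ∨ ¬¬S) ∧ ¬(¬Q ∧ S) ∧ ¬¬P   [De Morgan]
⇔ (¬Q ∨ S) ∧ ¬(¬Q ∧ S) ∧ ¬¬P   [double negation]
⇔ (¬Q ∨ S) ∧ (¬¬Q ∨ ¬S) ∧ ¬¬P   [De Morgan]
⇔ (¬Q ∨ S) ∧ (Q ∨ ¬S) ∧ ¬¬P   [double negation]
⇔ (¬Q ∨ S) ∧ (Q ∨ ¬S) ∧ P   [double negation]
⇔ (¬Q ∧ Q ∧ P) ∨ (¬Q ∧ ¬S ∧ P) ∨ (S ∧ Q ∧ P) ∨ (S ∧ ¬S ∧ P)   [distribute ∧ over ∨]
⇔ (¬Q ∧ ¬S ∧ P) ∨ (S ∧ Q ∧ P)   [simplify]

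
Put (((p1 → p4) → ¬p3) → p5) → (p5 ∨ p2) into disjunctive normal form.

(p1 ∧ ¬p4 ∧ ¬p5) ∨ (¬p3 ∧ ¬p5) ∨ p5 ∨ p2

(((p1 → p4) → ¬p3) → p5) → (p5 ∨ p2)
≡ ¬(((p1 → p4) → ¬p3) → p5) ∨ p5 ∨ p2   [eliminate →]
≡ ¬(¬((p1 → p4) → ¬p3) ∨ p5) ∨ p5 ∨ p2   [eliminate →]
≡ ¬(¬(¬(p1 → p4) ∨ ¬p3) ∨ p5) ∨ p5 ∨ p2   [eliminate →]
≡ ¬(¬(¬(¬p1 ∨ p4) ∨ ¬p3) ∨ p5) ∨ p5 ∨ p2   [eliminate →]
≡ (¬¬(¬(¬p1 ∨ p4) ∨ ¬p3) ∧ ¬p5) ∨ p5 ∨ p2   [De Morgan]
≡ ((¬(¬p1 ∨ p4) ∨ ¬p3) ∧ ¬p5) ∨ p5 ∨ p2   [double negation]
≡ (((¬¬p1 ∧ ¬p4) ∨ ¬p3) ∧ ¬p5) ∨ p5 ∨ p2   [De Morgan]
≡ (((p1 ∧ ¬p4) ∨ ¬p3) ∧ ¬p5) ∨ p5 ∨ p2   [double negation]
≡ (p1 ∧ ¬p4 ∧ ¬p5) ∨ (¬p3 ∧ ¬p5) ∨ p5 ∨ p2   [distribute ∧ over ∨]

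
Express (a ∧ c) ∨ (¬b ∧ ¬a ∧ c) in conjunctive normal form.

(a ∧ c) ∨ (¬b ∧ ¬a ∧ c)
≡ (a ∨ ¬b) ∧ (a ∨ ¬a) ∧ (a ∨ c) ∧ (c ∨ ¬b) ∧ (c ∨ ¬a) ∧ (c ∨ c)   — distribute ∨ over ∧
≡ (a ∨ ¬b) ∧ c   — simplify

(a ∨ ¬b) ∧ c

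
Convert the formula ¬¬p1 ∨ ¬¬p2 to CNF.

p1 ∨ p2

¬¬p1 ∨ ¬¬p2
⇔ p1 ∨ ¬¬p2
⇔ p1 ∨ p2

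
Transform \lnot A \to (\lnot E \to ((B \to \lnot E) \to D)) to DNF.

A \lor E \lor D

\lnot A \to (\lnot E \to ((B \to \lnot E) \to D))
= \lnot \lnot A \lor (\lnot E \to ((B \to \lnot E) \to D))   [eliminate \to]
= \lnot \lnot A \lor \lnot \lnot E \lor ((B \to \lnot E) \to D)   [eliminate \to]
= \lnot \lnot A \lor \lnot \lnot E \lor \lnot (B \to \lnot E) \lor D   [eliminate \to]
= \lnot \lnot A \lor \lnot \lnot E \lor \lnot (\lnot B \lor \lnot E) \lor D   [eliminate \to]
= A \lor \lnot \lnot E \lor \lnot (\lnot B \lor \lnot E) \lor D   [double negation]
= A \lor E \lor \lnot (\lnot B \lor \lnot E) \lor D   [double negation]
= A \lor E \lor (\lnot \lnot B \land \lnot \lnot E) \lor D   [De Morgan]
= A \lor E \lor (B \land \lnot \lnot E) \lor D   [double negation]
= A \lor E \lor (B \land E) \lor D   [double negation]
= A \lor E \lor D   [simplify]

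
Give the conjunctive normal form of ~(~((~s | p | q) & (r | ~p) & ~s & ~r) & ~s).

~(~((~s | p | q) & (r | ~p) & ~s & ~r) & ~s)
= ~~((~s | p | q) & (r | ~p) & ~s & ~r) | ~~s   — De Morgan
= ((~s | p | q) & (r | ~p) & ~s & ~r) | ~~s   — double negation
= ((~s | p | q) & (r | ~p) & ~s & ~r) | s   — double negation
= (~s | p | q | s) & (r | ~p | s) & (~s | s) & (~r | s)   — distribute | over &
= (r | ~p | s) & (~r | s)   — simplify

(r | ~p | s) & (~r | s)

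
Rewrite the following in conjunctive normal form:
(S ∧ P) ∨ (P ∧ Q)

(S ∨ Q) ∧ P

(S ∧ P) ∨ (P ∧ Q)
⇔ (S ∨ P) ∧ (S ∨ Q) ∧ (P ∨ P) ∧ (P ∨ Q)
⇔ (S ∨ Q) ∧ P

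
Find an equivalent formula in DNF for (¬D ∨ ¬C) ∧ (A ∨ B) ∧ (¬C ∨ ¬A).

(¬D ∨ ¬C) ∧ (A ∨ B) ∧ (¬C ∨ ¬A)
≡ (¬D ∧ A ∧ ¬C) ∨ (¬D ∧ A ∧ ¬A) ∨ (¬D ∧ B ∧ ¬C) ∨ (¬D ∧ B ∧ ¬A) ∨ (¬C ∧ A ∧ ¬C) ∨ (¬C ∧ A ∧ ¬A) ∨ (¬C ∧ B ∧ ¬C) ∨ (¬C ∧ B ∧ ¬A)   — distribute ∧ over ∨
≡ (¬D ∧ B ∧ ¬A) ∨ (¬C ∧ A) ∨ (¬C ∧ B)   — simplify

(¬D ∧ B ∧ ¬A) ∨ (¬C ∧ A) ∨ (¬C ∧ B)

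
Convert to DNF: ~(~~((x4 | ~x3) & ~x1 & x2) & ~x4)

~(~~((x4 | ~x3) & ~x1 & x2) & ~x4)
⇔ ~~~((x4 | ~x3) & ~x1 & x2) | ~~x4   [De Morgan]
⇔ ~((x4 | ~x3) & ~x1 & x2) | ~~x4   [double negation]
⇔ ~(x4 | ~x3) | ~~x1 | ~x2 | ~~x4   [De Morgan]
⇔ (~x4 & ~~x3) | ~~x1 | ~x2 | ~~x4   [De Morgan]
⇔ (~x4 & x3) | ~~x1 | ~x2 | ~~x4   [double negation]
⇔ (~x4 & x3) | x1 | ~x2 | ~~x4   [double negation]
⇔ (~x4 & x3) | x1 | ~x2 | x4   [double negation]

(~x4 & x3) | x1 | ~x2 | x4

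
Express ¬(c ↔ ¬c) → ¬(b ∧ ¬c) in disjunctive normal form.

¬(c ↔ ¬c) → ¬(b ∧ ¬c)
⇔ ¬¬(c ↔ ¬c) ∨ ¬(b ∧ ¬c)   [eliminate →]
⇔ ¬¬((c → ¬c) ∧ (¬c → c)) ∨ ¬(b ∧ ¬c)   [eliminate ↔]
⇔ ¬¬((¬c ∨ ¬c) ∧ (¬c → c)) ∨ ¬(b ∧ ¬c)   [eliminate →]
⇔ ¬¬((¬c ∨ ¬c) ∧ (¬¬c ∨ c)) ∨ ¬(b ∧ ¬c)   [eliminate →]
⇔ (¬c ∨ ¬c) ∧ (¬¬c ∨ c) ∨ ¬(b ∧ ¬c)   [double negation]
⇔ (¬c ∨ ¬c) ∧ (c ∨ c) ∨ ¬(b ∧ ¬c)   [double negation]
⇔ (¬c ∨ ¬c) ∧ (c ∨ c) ∨ ¬b ∨ ¬¬c   [De Morgan]
⇔ (¬c ∨ ¬c) ∧ (c ∨ c) ∨ ¬b ∨ c   [double negation]
⇔ ¬c ∧ c ∨ ¬c ∧ c ∨ ¬c ∧ c ∨ ¬c ∧ c ∨ ¬b ∨ c   [distribute ∧ over ∨]
⇔ ¬b ∨ c   [simplify]

¬b ∨ c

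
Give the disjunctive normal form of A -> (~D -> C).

~A | D | C

A -> (~D -> C)
⇔ ~A | (~D -> C)   — eliminate ->
⇔ ~A | ~~D | C   — eliminate ->
⇔ ~A | D | C   — double negation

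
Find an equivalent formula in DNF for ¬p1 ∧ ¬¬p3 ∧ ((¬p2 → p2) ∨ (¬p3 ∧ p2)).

¬p1 ∧ p3 ∧ p2

¬p1 ∧ ¬¬p3 ∧ ((¬p2 → p2) ∨ (¬p3 ∧ p2))
≡ ¬p1 ∧ ¬¬p3 ∧ (¬¬p2 ∨ p2 ∨ (¬p3 ∧ p2))
≡ ¬p1 ∧ p3 ∧ (¬¬p2 ∨ p2 ∨ (¬p3 ∧ p2))
≡ ¬p1 ∧ p3 ∧ (p2 ∨ p2 ∨ (¬p3 ∧ p2))
≡ (¬p1 ∧ p3 ∧ p2) ∨ (¬p1 ∧ p3 ∧ p2) ∨ (¬p1 ∧ p3 ∧ ¬p3 ∧ p2)
≡ ¬p1 ∧ p3 ∧ p2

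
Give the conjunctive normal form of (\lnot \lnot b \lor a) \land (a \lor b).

b \lor a

(\lnot \lnot b \lor a) \land (a \lor b)
≡ (b \lor a) \land (a \lor b)   (double negation)
≡ b \lor a   (simplify)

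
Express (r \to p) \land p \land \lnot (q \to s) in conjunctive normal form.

p \land q \land \lnot s

(r \to p) \land p \land \lnot (q \to s)
≡ (\lnot r \lor p) \land p \land \lnot (q \to s)   — eliminate \to
≡ (\lnot r \lor p) \land p \land \lnot (\lnot q \lor s)   — eliminate \to
≡ (\lnot r \lor p) \land p \land \lnot \lnot q \land \lnot s   — De Morgan
≡ (\lnot r \lor p) \land p \land q \land \lnot s   — double negation
≡ p \land q \land \lnot s   — simplify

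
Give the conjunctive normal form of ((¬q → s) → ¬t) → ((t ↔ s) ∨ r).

((¬q → s) → ¬t) → ((t ↔ s) ∨ r)
≡ ¬((¬q → s) → ¬t) ∨ (t ↔ s) ∨ r   (eliminate →)
≡ ¬(¬(¬q → s) ∨ ¬t) ∨ (t ↔ s) ∨ r   (eliminate →)
≡ ¬(¬(¬¬q ∨ s) ∨ ¬t) ∨ (t ↔ s) ∨ r   (eliminate →)
≡ ¬(¬(¬¬q ∨ s) ∨ ¬t) ∨ ((t → s) ∧ (s → t)) ∨ r   (eliminate ↔)
≡ ¬(¬(¬¬q ∨ s) ∨ ¬t) ∨ ((¬t ∨ s) ∧ (s → t)) ∨ r   (eliminate →)
≡ ¬(¬(¬¬q ∨ s) ∨ ¬t) ∨ ((¬t ∨ s) ∧ (¬s ∨ t)) ∨ r   (eliminate →)
≡ (¬¬(¬¬q ∨ s) ∧ ¬¬t) ∨ ((¬t ∨ s) ∧ (¬s ∨ t)) ∨ r   (De Morgan)
≡ ((¬¬q ∨ s) ∧ ¬¬t) ∨ ((¬t ∨ s) ∧ (¬s ∨ t)) ∨ r   (double negation)
≡ ((q ∨ s) ∧ ¬¬t) ∨ ((¬t ∨ s) ∧ (¬s ∨ t)) ∨ r   (double negation)
≡ ((q ∨ s) ∧ t) ∨ ((¬t ∨ s) ∧ (¬s ∨ t)) ∨ r   (double negation)
≡ (q ∨ s ∨ ¬t ∨ s ∨ r) ∧ (q ∨ s ∨ ¬s ∨ t ∨ r) ∧ (t ∨ ¬t ∨ s ∨ r) ∧ (t ∨ ¬s ∨ t ∨ r)   (distribute ∨ over ∧)
≡ (q ∨ s ∨ ¬t ∨ r) ∧ (t ∨ ¬s ∨ r)   (simplify)

(q ∨ s ∨ ¬t ∨ r) ∧ (t ∨ ¬s ∨ r)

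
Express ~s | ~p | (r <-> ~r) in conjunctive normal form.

(~s | ~p | ~r) & (~s | ~p | r)

~s | ~p | (r <-> ~r)
⇔ ~s | ~p | ((r -> ~r) & (~r -> r))   [eliminate <->]
⇔ ~s | ~p | ((~r | ~r) & (~r -> r))   [eliminate ->]
⇔ ~s | ~p | ((~r | ~r) & (~~r | r))   [eliminate ->]
⇔ ~s | ~p | ((~r | ~r) & (r | r))   [double negation]
⇔ (~s | ~p | ~r | ~r) & (~s | ~p | r | r)   [distribute | over &]
⇔ (~s | ~p | ~r) & (~s | ~p | r)   [simplify]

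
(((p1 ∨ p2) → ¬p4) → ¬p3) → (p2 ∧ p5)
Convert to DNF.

(((p1 ∨ p2) → ¬p4) → ¬p3) → (p2 ∧ p5)
≡ ¬(((p1 ∨ p2) → ¬p4) → ¬p3) ∨ (p2 ∧ p5)   — eliminate →
≡ ¬(¬((p1 ∨ p2) → ¬p4) ∨ ¬p3) ∨ (p2 ∧ p5)   — eliminate →
≡ ¬(¬(¬(p1 ∨ p2) ∨ ¬p4) ∨ ¬p3) ∨ (p2 ∧ p5)   — eliminate →
≡ (¬¬(¬(p1 ∨ p2) ∨ ¬p4) ∧ ¬¬p3) ∨ (p2 ∧ p5)   — De Morgan
≡ ((¬(p1 ∨ p2) ∨ ¬p4) ∧ ¬¬p3) ∨ (p2 ∧ p5)   — double negation
≡ (((¬p1 ∧ ¬p2) ∨ ¬p4) ∧ ¬¬p3) ∨ (p2 ∧ p5)   — De Morgan
≡ (((¬p1 ∧ ¬p2) ∨ ¬p4) ∧ p3) ∨ (p2 ∧ p5)   — double negation
≡ (¬p1 ∧ ¬p2 ∧ p3) ∨ (¬p4 ∧ p3) ∨ (p2 ∧ p5)   — distribute ∧ over ∨

(¬p1 ∧ ¬p2 ∧ p3) ∨ (¬p4 ∧ p3) ∨ (p2 ∧ p5)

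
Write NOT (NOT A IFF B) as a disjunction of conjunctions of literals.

NOT (NOT A IFF B)
≡ NOT ((NOT A IMPLIES B) AND (B IMPLIES NOT A))
≡ NOT ((NOT NOT A OR B) AND (B IMPLIES NOT A))
≡ NOT ((NOT NOT A OR B) AND (NOT B OR NOT A))
≡ NOT (NOT NOT A OR B) OR NOT (NOT B OR NOT A)
≡ (NOT NOT NOT A AND NOT B) OR NOT (NOT B OR NOT A)
≡ (NOT A AND NOT B) OR NOT (NOT B OR NOT A)
≡ (NOT A AND NOT B) OR (NOT NOT B AND NOT NOT A)
≡ (NOT A AND NOT B) OR (B AND NOT NOT A)
≡ (NOT A AND NOT B) OR (B AND A)

(NOT A AND NOT B) OR (B AND A)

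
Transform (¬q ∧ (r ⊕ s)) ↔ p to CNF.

(q ∨ ¬r ∨ s ∨ p) ∧ (q ∨ ¬s ∨ r ∨ p) ∧ (¬p ∨ ¬q) ∧ (¬p ∨ r ∨ s) ∧ (¬p ∨ ¬r ∨ ¬s)

(¬q ∧ (r ⊕ s)) ↔ p
= ((¬q ∧ (r ⊕ s)) → p) ∧ (p → (¬q ∧ (r ⊕ s)))
= (¬(¬q ∧ (r ⊕ s)) ∨ p) ∧ (p → (¬q ∧ (r ⊕ s)))
= (¬(¬q ∧ (r ∨ s) ∧ ¬(r ∧ s)) ∨ p) ∧ (p → (¬q ∧ (r ⊕ s)))
= (¬(¬q ∧ (r ∨ s) ∧ ¬(r ∧ s)) ∨ p) ∧ (¬p ∨ (¬q ∧ (r ⊕ s)))
= (¬(¬q ∧ (r ∨ s) ∧ ¬(r ∧ s)) ∨ p) ∧ (¬p ∨ (¬q ∧ (r ∨ s) ∧ ¬(r ∧ s)))
= (¬¬q ∨ ¬(r ∨ s) ∨ ¬¬(r ∧ s) ∨ p) ∧ (¬p ∨ (¬q ∧ (r ∨ s) ∧ ¬(r ∧ s)))
= (q ∨ ¬(r ∨ s) ∨ ¬¬(r ∧ s) ∨ p) ∧ (¬p ∨ (¬q ∧ (r ∨ s) ∧ ¬(r ∧ s)))
= (q ∨ (¬r ∧ ¬s) ∨ ¬¬(r ∧ s) ∨ p) ∧ (¬p ∨ (¬q ∧ (r ∨ s) ∧ ¬(r ∧ s)))
= (q ∨ (¬r ∧ ¬s) ∨ (r ∧ s) ∨ p) ∧ (¬p ∨ (¬q ∧ (r ∨ s) ∧ ¬(r ∧ s)))
= (q ∨ (¬r ∧ ¬s) ∨ (r ∧ s) ∨ p) ∧ (¬p ∨ (¬q ∧ (r ∨ s) ∧ (¬r ∨ ¬s)))
= (q ∨ ¬r ∨ r ∨ p) ∧ (q ∨ ¬r ∨ s ∨ p) ∧ (q ∨ ¬s ∨ r ∨ p) ∧ (q ∨ ¬s ∨ s ∨ p) ∧ (¬p ∨ ¬q) ∧ (¬p ∨ r ∨ s) ∧ (¬p ∨ ¬r ∨ ¬s)
= (q ∨ ¬r ∨ s ∨ p) ∧ (q ∨ ¬s ∨ r ∨ p) ∧ (¬p ∨ ¬q) ∧ (¬p ∨ r ∨ s) ∧ (¬p ∨ ¬r ∨ ¬s)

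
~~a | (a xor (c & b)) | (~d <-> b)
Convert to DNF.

~~a | (a xor (c & b)) | (~d <-> b)
⇔ ~~a | (a & ~(c & b)) | (~a & c & b) | (~d <-> b)   — expand xor
⇔ ~~a | (a & ~(c & b)) | (~a & c & b) | ((~d -> b) & (b -> ~d))   — eliminate <->
⇔ ~~a | (a & ~(c & b)) | (~a & c & b) | ((~~d | b) & (b -> ~d))   — eliminate ->
⇔ ~~a | (a & ~(c & b)) | (~a & c & b) | ((~~d | b) & (~b | ~d))   — eliminate ->
⇔ a | (a & ~(c & b)) | (~a & c & b) | ((~~d | b) & (~b | ~d))   — double negation
⇔ a | (a & (~c | ~b)) | (~a & c & b) | ((~~d | b) & (~b | ~d))   — De Morgan
⇔ a | (a & (~c | ~b)) | (~a & c & b) | ((d | b) & (~b | ~d))   — double negation
⇔ a | (a & ~c) | (a & ~b) | (~a & c & b) | (d & ~b) | (d & ~d) | (b & ~b) | (b & ~d)   — distribute & over |
⇔ a | (~a & c & b) | (d & ~b) | (b & ~d)   — simplify

a | (~a & c & b) | (d & ~b) | (b & ~d)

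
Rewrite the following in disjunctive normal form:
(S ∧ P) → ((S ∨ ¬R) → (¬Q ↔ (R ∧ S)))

¬S ∨ ¬P ∨ (Q ∧ ¬R) ∨ (R ∧ S ∧ ¬Q)

(S ∧ P) → ((S ∨ ¬R) → (¬Q ↔ (R ∧ S)))
≡ ¬(S ∧ P) ∨ ((S ∨ ¬R) → (¬Q ↔ (R ∧ S)))   [eliminate →]
≡ ¬(S ∧ P) ∨ ¬(S ∨ ¬R) ∨ (¬Q ↔ (R ∧ S))   [eliminate →]
≡ ¬(S ∧ P) ∨ ¬(S ∨ ¬R) ∨ ((¬Q → (R ∧ S)) ∧ ((R ∧ S) → ¬Q))   [eliminate ↔]
≡ ¬(S ∧ P) ∨ ¬(S ∨ ¬R) ∨ ((¬¬Q ∨ (R ∧ S)) ∧ ((R ∧ S) → ¬Q))   [eliminate →]
≡ ¬(S ∧ P) ∨ ¬(S ∨ ¬R) ∨ ((¬¬Q ∨ (R ∧ S)) ∧ (¬(R ∧ S) ∨ ¬Q))   [eliminate →]
≡ ¬S ∨ ¬P ∨ ¬(S ∨ ¬R) ∨ ((¬¬Q ∨ (R ∧ S)) ∧ (¬(R ∧ S) ∨ ¬Q))   [De Morgan]
≡ ¬S ∨ ¬P ∨ (¬S ∧ ¬¬R) ∨ ((¬¬Q ∨ (R ∧ S)) ∧ (¬(R ∧ S) ∨ ¬Q))   [De Morgan]
≡ ¬S ∨ ¬P ∨ (¬S ∧ R) ∨ ((¬¬Q ∨ (R ∧ S)) ∧ (¬(R ∧ S) ∨ ¬Q))   [double negation]
≡ ¬S ∨ ¬P ∨ (¬S ∧ R) ∨ ((Q ∨ (R ∧ S)) ∧ (¬(R ∧ S) ∨ ¬Q))   [double negation]
≡ ¬S ∨ ¬P ∨ (¬S ∧ R) ∨ ((Q ∨ (R ∧ S)) ∧ (¬R ∨ ¬S ∨ ¬Q))   [De Morgan]
≡ ¬S ∨ ¬P ∨ (¬S ∧ R) ∨ (Q ∧ ¬R) ∨ (Q ∧ ¬S) ∨ (Q ∧ ¬Q) ∨ (R ∧ S ∧ ¬R) ∨ (R ∧ S ∧ ¬S) ∨ (R ∧ S ∧ ¬Q)   [distribute ∧ over ∨]
≡ ¬S ∨ ¬P ∨ (Q ∧ ¬R) ∨ (R ∧ S ∧ ¬Q)   [simplify]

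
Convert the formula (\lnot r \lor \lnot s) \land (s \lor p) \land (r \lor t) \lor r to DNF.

(\lnot r \lor \lnot s) \land (s \lor p) \land (r \lor t) \lor r
= \lnot r \land s \land r \lor \lnot r \land s \land t \lor \lnot r \land p \land r \lor \lnot r \land p \land t \lor \lnot s \land s \land r \lor \lnot s \land s \land t \lor \lnot s \land p \land r \lor \lnot s \land p \land t \lor r   — distribute \land over \lor
= \lnot r \land s \land t \lor \lnot r \land p \land t \lor \lnot s \land p \land t \lor r   — simplify

\lnot r \land s \land t \lor \lnot r \land p \land t \lor \lnot s \land p \land t \lor r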